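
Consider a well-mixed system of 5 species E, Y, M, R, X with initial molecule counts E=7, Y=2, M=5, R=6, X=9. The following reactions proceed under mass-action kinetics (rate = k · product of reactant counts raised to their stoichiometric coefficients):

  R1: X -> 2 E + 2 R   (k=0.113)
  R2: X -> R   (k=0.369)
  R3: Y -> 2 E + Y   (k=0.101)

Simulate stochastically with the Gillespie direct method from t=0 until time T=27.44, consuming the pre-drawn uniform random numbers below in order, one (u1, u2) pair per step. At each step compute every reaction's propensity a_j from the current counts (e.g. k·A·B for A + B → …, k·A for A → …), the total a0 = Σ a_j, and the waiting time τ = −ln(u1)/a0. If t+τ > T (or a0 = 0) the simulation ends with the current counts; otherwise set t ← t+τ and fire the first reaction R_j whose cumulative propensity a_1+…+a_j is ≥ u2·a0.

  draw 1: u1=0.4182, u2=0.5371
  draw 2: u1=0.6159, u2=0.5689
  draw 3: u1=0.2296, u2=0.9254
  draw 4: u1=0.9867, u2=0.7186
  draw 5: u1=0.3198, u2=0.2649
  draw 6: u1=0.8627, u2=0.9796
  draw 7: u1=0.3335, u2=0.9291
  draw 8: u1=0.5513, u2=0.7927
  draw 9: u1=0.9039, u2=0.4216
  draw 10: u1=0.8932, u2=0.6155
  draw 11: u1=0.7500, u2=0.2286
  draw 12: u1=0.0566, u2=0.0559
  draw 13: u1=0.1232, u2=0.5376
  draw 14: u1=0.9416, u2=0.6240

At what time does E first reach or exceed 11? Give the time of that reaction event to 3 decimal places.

t=0.000: E=7 Y=2 M=5 R=6 X=9
Draw 1: a1=1.017, a2=3.321, a3=0.202, a0=4.540; τ=−ln(0.4182)/4.540=0.192 → t=0.192; u2·a0=0.5371·4.540=2.438; a1=1.017 < 2.438 ≤ a1+a2=4.338 → R2 fires; E=7 Y=2 M=5 R=7 X=8
Draw 2: a1=0.904, a2=2.952, a3=0.202, a0=4.058; τ=−ln(0.6159)/4.058=0.119 → t=0.311; u2·a0=0.5689·4.058=2.309; a1=0.904 < 2.309 ≤ a1+a2=3.856 → R2 fires; E=7 Y=2 M=5 R=8 X=7
Draw 3: a1=0.791, a2=2.583, a3=0.202, a0=3.576; τ=−ln(0.2296)/3.576=0.411 → t=0.723; u2·a0=0.9254·3.576=3.309; a1=0.791 < 3.309 ≤ a1+a2=3.374 → R2 fires; E=7 Y=2 M=5 R=9 X=6
Draw 4: a1=0.678, a2=2.214, a3=0.202, a0=3.094; τ=−ln(0.9867)/3.094=0.004 → t=0.727; u2·a0=0.7186·3.094=2.223; a1=0.678 < 2.223 ≤ a1+a2=2.892 → R2 fires; E=7 Y=2 M=5 R=10 X=5
Draw 5: a1=0.565, a2=1.845, a3=0.202, a0=2.612; τ=−ln(0.3198)/2.612=0.436 → t=1.164; u2·a0=0.2649·2.612=0.692; a1=0.565 < 0.692 ≤ a1+a2=2.410 → R2 fires; E=7 Y=2 M=5 R=11 X=4
Draw 6: a1=0.452, a2=1.476, a3=0.202, a0=2.130; τ=−ln(0.8627)/2.130=0.069 → t=1.233; u2·a0=0.9796·2.130=2.087; a1+a2=1.928 < 2.087 ≤ a1+…+a3=2.130 → R3 fires; E=9 Y=2 M=5 R=11 X=4
Draw 7: a1=0.452, a2=1.476, a3=0.202, a0=2.130; τ=−ln(0.3335)/2.130=0.516 → t=1.749; u2·a0=0.9291·2.130=1.979; a1+a2=1.928 < 1.979 ≤ a1+…+a3=2.130 → R3 fires; E=11 Y=2 M=5 R=11 X=4
Draw 8: a1=0.452, a2=1.476, a3=0.202, a0=2.130; τ=−ln(0.5513)/2.130=0.280 → t=2.028; u2·a0=0.7927·2.130=1.688; a1=0.452 < 1.688 ≤ a1+a2=1.928 → R2 fires; E=11 Y=2 M=5 R=12 X=3
Draw 9: a1=0.339, a2=1.107, a3=0.202, a0=1.648; τ=−ln(0.9039)/1.648=0.061 → t=2.089; u2·a0=0.4216·1.648=0.695; a1=0.339 < 0.695 ≤ a1+a2=1.446 → R2 fires; E=11 Y=2 M=5 R=13 X=2
Draw 10: a1=0.226, a2=0.738, a3=0.202, a0=1.166; τ=−ln(0.8932)/1.166=0.097 → t=2.186; u2·a0=0.6155·1.166=0.718; a1=0.226 < 0.718 ≤ a1+a2=0.964 → R2 fires; E=11 Y=2 M=5 R=14 X=1
Draw 11: a1=0.113, a2=0.369, a3=0.202, a0=0.684; τ=−ln(0.7500)/0.684=0.421 → t=2.607; u2·a0=0.2286·0.684=0.156; a1=0.113 < 0.156 ≤ a1+a2=0.482 → R2 fires; E=11 Y=2 M=5 R=15 X=0
Draw 12: a1=0.000, a2=0.000, a3=0.202, a0=0.202; τ=−ln(0.0566)/0.202=14.217 → t=16.824; u2·a0=0.0559·0.202=0.011; a1+a2=0.000 < 0.011 ≤ a1+…+a3=0.202 → R3 fires; E=13 Y=2 M=5 R=15 X=0
Draw 13: a1=0.000, a2=0.000, a3=0.202, a0=0.202; τ=−ln(0.1232)/0.202=10.366 → t=27.190; u2·a0=0.5376·0.202=0.109; a1+a2=0.000 < 0.109 ≤ a1+…+a3=0.202 → R3 fires; E=15 Y=2 M=5 R=15 X=0
Draw 14: a1=0.000, a2=0.000, a3=0.202, a0=0.202; τ=−ln(0.9416)/0.202=0.298 → t=27.487 > T=27.44: stop.
E first becomes ≥ 11 when it reaches 11 at the event at t=1.749.

Threshold first reached at t = 1.749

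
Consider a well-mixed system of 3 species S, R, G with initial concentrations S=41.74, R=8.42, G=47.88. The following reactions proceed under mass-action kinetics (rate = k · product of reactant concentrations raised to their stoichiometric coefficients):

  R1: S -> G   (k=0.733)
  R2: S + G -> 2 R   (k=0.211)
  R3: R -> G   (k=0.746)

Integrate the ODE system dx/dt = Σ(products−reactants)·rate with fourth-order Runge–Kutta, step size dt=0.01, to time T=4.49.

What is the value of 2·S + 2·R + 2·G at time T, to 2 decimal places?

Value at T = 196.08

Check how each reaction changes W = 2·S + 2·R + 2·G (weight of products minus weight of reactants):
R1: S -> G: (2·1) − (2·1) = 2 − 2 = 0
R2: S + G -> 2 R: (2·2) − (2·1 + 2·1) = 4 − 4 = 0
R3: R -> G: (2·1) − (2·1) = 2 − 2 = 0
Every reaction leaves W unchanged, so W is conserved and no simulation is needed: W(T) = W(0) = 2·41.74 + 2·8.42 + 2·47.88 = 196.08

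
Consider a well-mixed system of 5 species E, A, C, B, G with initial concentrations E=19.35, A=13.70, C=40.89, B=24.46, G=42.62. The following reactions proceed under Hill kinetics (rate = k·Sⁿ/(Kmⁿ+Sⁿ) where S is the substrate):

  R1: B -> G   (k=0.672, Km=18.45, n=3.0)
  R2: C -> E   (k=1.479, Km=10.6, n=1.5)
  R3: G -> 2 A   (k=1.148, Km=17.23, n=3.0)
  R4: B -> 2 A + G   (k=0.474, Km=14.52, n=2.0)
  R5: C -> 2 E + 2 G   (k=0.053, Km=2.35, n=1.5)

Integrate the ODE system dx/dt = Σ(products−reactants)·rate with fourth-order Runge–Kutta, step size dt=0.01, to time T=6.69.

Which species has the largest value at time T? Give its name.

RK4 with dt=0.01: 669 steps to T=6.69. Trajectory (selected grid times):
t=0.00: E=19.35 A=13.70 C=40.89 B=24.46 G=42.62
t=0.74: E=20.39 A=15.81 C=39.89 B=23.86 G=42.50
t=1.49: E=21.44 A=17.94 C=38.87 B=23.26 G=42.37
t=2.23: E=22.48 A=20.03 C=37.88 B=22.68 G=42.23
t=2.97: E=23.50 A=22.12 C=36.89 B=22.12 G=42.08
t=3.72: E=24.54 A=24.22 C=35.89 B=21.56 G=41.91
t=4.46: E=25.56 A=26.29 C=34.91 B=21.01 G=41.74
t=5.20: E=26.57 A=28.34 C=33.94 B=20.49 G=41.55
t=5.95: E=27.59 A=30.42 C=32.96 B=19.97 G=41.34
t=6.69: E=28.59 A=32.46 C=32.00 B=19.47 G=41.13
At T=6.69: E=28.59 A=32.46 C=32.00 B=19.47 G=41.13; the largest is G.

Dominant species at T: G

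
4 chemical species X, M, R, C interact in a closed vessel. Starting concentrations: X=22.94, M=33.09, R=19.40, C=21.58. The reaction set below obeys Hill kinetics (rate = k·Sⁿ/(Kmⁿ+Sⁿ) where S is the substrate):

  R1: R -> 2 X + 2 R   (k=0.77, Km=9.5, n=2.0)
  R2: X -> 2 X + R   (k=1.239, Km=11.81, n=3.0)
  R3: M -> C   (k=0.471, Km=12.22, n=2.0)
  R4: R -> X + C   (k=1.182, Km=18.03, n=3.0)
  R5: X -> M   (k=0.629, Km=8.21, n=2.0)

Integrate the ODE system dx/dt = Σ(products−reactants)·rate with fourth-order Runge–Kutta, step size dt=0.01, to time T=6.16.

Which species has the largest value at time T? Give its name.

Dominant species at T: X

RK4 with dt=0.01: 616 steps to T=6.16. Trajectory (selected grid times):
t=0.00: X=22.94 M=33.09 R=19.40 C=21.58
t=0.68: X=24.62 M=33.19 R=20.12 C=22.32
t=1.37: X=26.36 M=33.30 R=20.85 C=23.09
t=2.05: X=28.12 M=33.41 R=21.57 C=23.87
t=2.74: X=29.93 M=33.52 R=22.29 C=24.68
t=3.42: X=31.76 M=33.64 R=23.00 C=25.50
t=4.11: X=33.63 M=33.76 R=23.71 C=26.34
t=4.79: X=35.51 M=33.88 R=24.41 C=27.19
t=5.48: X=37.44 M=34.01 R=25.11 C=28.07
t=6.16: X=39.36 M=34.13 R=25.80 C=28.95
At T=6.16: X=39.36 M=34.13 R=25.80 C=28.95; the largest is X.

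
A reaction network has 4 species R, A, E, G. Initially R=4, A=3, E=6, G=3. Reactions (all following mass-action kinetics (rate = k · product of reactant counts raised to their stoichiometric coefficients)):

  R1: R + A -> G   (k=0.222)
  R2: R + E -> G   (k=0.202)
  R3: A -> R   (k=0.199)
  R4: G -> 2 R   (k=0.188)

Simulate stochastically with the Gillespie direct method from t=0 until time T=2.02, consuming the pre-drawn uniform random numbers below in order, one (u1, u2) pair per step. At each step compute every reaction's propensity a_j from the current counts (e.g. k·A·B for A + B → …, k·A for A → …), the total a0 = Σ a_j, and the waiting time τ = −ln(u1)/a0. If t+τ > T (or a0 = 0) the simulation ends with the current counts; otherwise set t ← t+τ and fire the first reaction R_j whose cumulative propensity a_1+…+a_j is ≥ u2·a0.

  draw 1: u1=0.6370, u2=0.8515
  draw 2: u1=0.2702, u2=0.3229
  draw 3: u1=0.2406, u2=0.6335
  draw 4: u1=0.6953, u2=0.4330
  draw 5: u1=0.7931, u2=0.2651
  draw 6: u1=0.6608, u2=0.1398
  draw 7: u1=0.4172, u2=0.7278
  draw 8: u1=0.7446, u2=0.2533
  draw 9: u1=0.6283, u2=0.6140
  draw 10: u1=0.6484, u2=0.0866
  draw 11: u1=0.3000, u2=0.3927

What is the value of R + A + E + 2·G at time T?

Value at T = 19

Check how each reaction changes W = R + A + E + 2·G (weight of products minus weight of reactants):
R1: R + A -> G: (2·1) − (1·1 + 1·1) = 2 − 2 = 0
R2: R + E -> G: (2·1) − (1·1 + 1·1) = 2 − 2 = 0
R3: A -> R: (1·1) − (1·1) = 1 − 1 = 0
R4: G -> 2 R: (1·2) − (2·1) = 2 − 2 = 0
Every reaction leaves W unchanged, so W is conserved and no simulation is needed: W(T) = W(0) = 4 + 3 + 6 + 2·3 = 19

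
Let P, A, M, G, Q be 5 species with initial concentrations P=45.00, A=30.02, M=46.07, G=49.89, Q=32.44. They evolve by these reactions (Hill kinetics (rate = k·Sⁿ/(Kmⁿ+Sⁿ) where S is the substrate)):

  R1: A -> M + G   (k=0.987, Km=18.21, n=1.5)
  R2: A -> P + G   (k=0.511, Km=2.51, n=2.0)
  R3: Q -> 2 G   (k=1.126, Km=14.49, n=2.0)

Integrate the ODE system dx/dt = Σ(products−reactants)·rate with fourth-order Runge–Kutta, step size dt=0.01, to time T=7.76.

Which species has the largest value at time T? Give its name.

RK4 with dt=0.01: 776 steps to T=7.76. Trajectory (selected grid times):
t=0.00: P=45.00 A=30.02 M=46.07 G=49.89 Q=32.44
t=0.86: P=45.44 A=29.01 M=46.64 G=52.51 Q=31.64
t=1.72: P=45.87 A=28.01 M=47.20 G=55.10 Q=30.84
t=2.59: P=46.31 A=27.01 M=47.76 G=57.69 Q=30.04
t=3.45: P=46.75 A=26.04 M=48.30 G=60.23 Q=29.26
t=4.31: P=47.18 A=25.07 M=48.83 G=62.75 Q=28.49
t=5.17: P=47.62 A=24.12 M=49.35 G=65.23 Q=27.72
t=6.04: P=48.06 A=23.17 M=49.86 G=67.71 Q=26.96
t=6.90: P=48.49 A=22.24 M=50.36 G=70.13 Q=26.21
t=7.76: P=48.93 A=21.32 M=50.84 G=72.52 Q=25.47
At T=7.76: P=48.93 A=21.32 M=50.84 G=72.52 Q=25.47; the largest is G.

Dominant species at T: G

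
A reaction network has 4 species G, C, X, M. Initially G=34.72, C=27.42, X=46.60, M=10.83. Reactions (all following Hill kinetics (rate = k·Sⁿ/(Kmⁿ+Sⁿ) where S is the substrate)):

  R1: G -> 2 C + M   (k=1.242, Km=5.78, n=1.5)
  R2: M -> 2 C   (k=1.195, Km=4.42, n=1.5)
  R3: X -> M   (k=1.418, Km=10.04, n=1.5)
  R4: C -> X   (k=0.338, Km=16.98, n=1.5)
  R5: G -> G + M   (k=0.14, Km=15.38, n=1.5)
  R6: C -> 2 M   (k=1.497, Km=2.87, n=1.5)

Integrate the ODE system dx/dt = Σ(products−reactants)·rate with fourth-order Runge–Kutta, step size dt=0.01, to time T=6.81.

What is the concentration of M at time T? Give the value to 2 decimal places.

RK4 with dt=0.01: 681 steps to T=6.81. Trajectory (selected grid times):
t=0.00: G=34.72 C=27.42 X=46.60 M=10.83
t=0.76: G=33.84 C=29.41 X=45.80 M=14.23
t=1.51: G=32.97 C=31.44 X=45.01 M=17.54
t=2.27: G=32.09 C=33.53 X=44.23 M=20.87
t=3.03: G=31.21 C=35.65 X=43.45 M=24.19
t=3.78: G=30.35 C=37.76 X=42.68 M=27.44
t=4.54: G=29.48 C=39.90 X=41.92 M=30.73
t=5.30: G=28.62 C=42.04 X=41.15 M=34.01
t=6.05: G=27.76 C=44.16 X=40.41 M=37.23
t=6.81: G=26.90 C=46.30 X=39.66 M=40.49
Read off M at T=6.81: 40.49

M at T = 40.49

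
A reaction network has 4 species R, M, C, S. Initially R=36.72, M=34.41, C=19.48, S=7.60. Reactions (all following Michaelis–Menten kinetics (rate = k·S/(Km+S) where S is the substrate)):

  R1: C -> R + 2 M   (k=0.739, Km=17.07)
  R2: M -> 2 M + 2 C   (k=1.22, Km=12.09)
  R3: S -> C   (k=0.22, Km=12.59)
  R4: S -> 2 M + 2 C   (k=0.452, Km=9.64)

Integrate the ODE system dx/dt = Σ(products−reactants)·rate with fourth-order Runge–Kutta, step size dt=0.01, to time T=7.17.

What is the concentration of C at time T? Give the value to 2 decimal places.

RK4 with dt=0.01: 717 steps to T=7.17. Trajectory (selected grid times):
t=0.00: R=36.72 M=34.41 C=19.48 S=7.60
t=0.80: R=37.04 M=36.09 C=20.99 S=7.38
t=1.59: R=37.37 M=37.78 C=22.49 S=7.16
t=2.39: R=37.71 M=39.51 C=24.00 S=6.94
t=3.19: R=38.06 M=41.26 C=25.52 S=6.73
t=3.98: R=38.41 M=43.01 C=27.01 S=6.53
t=4.78: R=38.78 M=44.80 C=28.53 S=6.32
t=5.58: R=39.15 M=46.60 C=30.04 S=6.12
t=6.37: R=39.53 M=48.39 C=31.53 S=5.93
t=7.17: R=39.91 M=50.22 C=33.04 S=5.74
Read off C at T=7.17: 33.04

C at T = 33.04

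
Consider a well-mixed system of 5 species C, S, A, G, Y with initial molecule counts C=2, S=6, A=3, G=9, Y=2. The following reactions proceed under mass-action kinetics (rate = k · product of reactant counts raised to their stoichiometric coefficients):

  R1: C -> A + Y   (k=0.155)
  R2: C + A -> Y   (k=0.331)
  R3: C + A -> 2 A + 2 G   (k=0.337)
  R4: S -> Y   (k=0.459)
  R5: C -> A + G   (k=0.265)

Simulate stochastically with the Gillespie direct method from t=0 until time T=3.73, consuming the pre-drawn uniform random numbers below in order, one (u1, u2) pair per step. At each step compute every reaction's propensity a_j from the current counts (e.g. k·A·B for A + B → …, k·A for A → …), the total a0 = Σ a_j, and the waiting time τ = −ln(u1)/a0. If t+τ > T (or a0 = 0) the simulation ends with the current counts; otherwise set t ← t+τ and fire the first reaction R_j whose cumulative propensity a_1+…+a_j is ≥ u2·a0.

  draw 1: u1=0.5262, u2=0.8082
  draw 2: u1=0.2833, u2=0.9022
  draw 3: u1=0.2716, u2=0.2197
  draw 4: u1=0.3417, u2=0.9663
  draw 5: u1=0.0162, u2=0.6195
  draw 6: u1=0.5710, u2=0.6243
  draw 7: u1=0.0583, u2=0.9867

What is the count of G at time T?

t=0.000: C=2 S=6 A=3 G=9 Y=2
Draw 1: a1=0.310, a2=1.986, a3=2.022, a4=2.754, a5=0.530, a0=7.602; τ=−ln(0.5262)/7.602=0.084 → t=0.084; u2·a0=0.8082·7.602=6.144; a1+…+a3=4.318 < 6.144 ≤ a1+…+a4=7.072 → R4 fires; C=2 S=5 A=3 G=9 Y=3
Draw 2: a1=0.310, a2=1.986, a3=2.022, a4=2.295, a5=0.530, a0=7.143; τ=−ln(0.2833)/7.143=0.177 → t=0.261; u2·a0=0.9022·7.143=6.444; a1+…+a3=4.318 < 6.444 ≤ a1+…+a4=6.613 → R4 fires; C=2 S=4 A=3 G=9 Y=4
Draw 3: a1=0.310, a2=1.986, a3=2.022, a4=1.836, a5=0.530, a0=6.684; τ=−ln(0.2716)/6.684=0.195 → t=0.456; u2·a0=0.2197·6.684=1.468; a1=0.310 < 1.468 ≤ a1+a2=2.296 → R2 fires; C=1 S=4 A=2 G=9 Y=5
Draw 4: a1=0.155, a2=0.662, a3=0.674, a4=1.836, a5=0.265, a0=3.592; τ=−ln(0.3417)/3.592=0.299 → t=0.755; u2·a0=0.9663·3.592=3.471; a1+…+a4=3.327 < 3.471 ≤ a1+…+a5=3.592 → R5 fires; C=0 S=4 A=3 G=10 Y=5
Draw 5: a1=0.000, a2=0.000, a3=0.000, a4=1.836, a5=0.000, a0=1.836; τ=−ln(0.0162)/1.836=2.246 → t=3.000; u2·a0=0.6195·1.836=1.137; a1+…+a3=0.000 < 1.137 ≤ a1+…+a4=1.836 → R4 fires; C=0 S=3 A=3 G=10 Y=6
Draw 6: a1=0.000, a2=0.000, a3=0.000, a4=1.377, a5=0.000, a0=1.377; τ=−ln(0.5710)/1.377=0.407 → t=3.407; u2·a0=0.6243·1.377=0.860; a1+…+a3=0.000 < 0.860 ≤ a1+…+a4=1.377 → R4 fires; C=0 S=2 A=3 G=10 Y=7
Draw 7: a1=0.000, a2=0.000, a3=0.000, a4=0.918, a5=0.000, a0=0.918; τ=−ln(0.0583)/0.918=3.096 → t=6.503 > T=3.73: stop.
Read off G at T=3.73: 10

G at T = 10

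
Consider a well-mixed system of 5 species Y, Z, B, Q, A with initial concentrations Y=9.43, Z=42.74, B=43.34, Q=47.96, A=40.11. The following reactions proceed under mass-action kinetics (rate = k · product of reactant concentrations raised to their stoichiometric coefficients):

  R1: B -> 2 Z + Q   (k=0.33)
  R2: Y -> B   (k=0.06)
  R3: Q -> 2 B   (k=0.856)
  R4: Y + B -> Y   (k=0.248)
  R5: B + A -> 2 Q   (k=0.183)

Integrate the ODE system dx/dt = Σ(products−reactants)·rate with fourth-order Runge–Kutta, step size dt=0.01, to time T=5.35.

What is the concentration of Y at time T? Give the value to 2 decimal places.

Y at T = 6.84

RK4 with dt=0.01: 535 steps to T=5.35. Trajectory (selected grid times):
t=0.00: Y=9.43 Z=42.74 B=43.34 Q=47.96 A=40.11
t=0.59: Y=9.10 Z=55.50 B=42.03 Q=88.19 A=1.17
t=1.19: Y=8.78 Z=73.93 B=46.47 Q=61.54 A=0.01
t=1.78: Y=8.47 Z=90.39 B=37.59 Q=43.55 A=0.00
t=2.38: Y=8.18 Z=103.43 B=28.52 Q=31.10 A=0.00
t=2.97: Y=7.89 Z=113.11 B=21.54 Q=22.52 A=0.00
t=3.57: Y=7.61 Z=120.54 B=16.24 Q=16.35 A=0.00
t=4.16: Y=7.35 Z=126.07 B=12.37 Q=12.01 A=0.00
t=4.76: Y=7.09 Z=130.37 B=9.46 Q=8.85 A=0.00
t=5.35: Y=6.84 Z=133.61 B=7.32 Q=6.60 A=0.00
Read off Y at T=5.35: 6.84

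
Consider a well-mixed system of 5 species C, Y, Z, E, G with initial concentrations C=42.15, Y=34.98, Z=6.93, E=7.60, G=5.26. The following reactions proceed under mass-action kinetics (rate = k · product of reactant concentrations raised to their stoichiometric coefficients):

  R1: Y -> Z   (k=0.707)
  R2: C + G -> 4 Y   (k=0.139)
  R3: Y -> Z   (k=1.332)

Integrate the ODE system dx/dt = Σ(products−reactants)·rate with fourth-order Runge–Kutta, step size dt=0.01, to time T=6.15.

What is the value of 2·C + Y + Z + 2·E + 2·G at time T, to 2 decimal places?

Value at T = 151.93

Check how each reaction changes W = 2·C + Y + Z + 2·E + 2·G (weight of products minus weight of reactants):
R1: Y -> Z: (1·1) − (1·1) = 1 − 1 = 0
R2: C + G -> 4 Y: (1·4) − (2·1 + 2·1) = 4 − 4 = 0
R3: Y -> Z: (1·1) − (1·1) = 1 − 1 = 0
Every reaction leaves W unchanged, so W is conserved and no simulation is needed: W(T) = W(0) = 2·42.15 + 34.98 + 6.93 + 2·7.60 + 2·5.26 = 151.93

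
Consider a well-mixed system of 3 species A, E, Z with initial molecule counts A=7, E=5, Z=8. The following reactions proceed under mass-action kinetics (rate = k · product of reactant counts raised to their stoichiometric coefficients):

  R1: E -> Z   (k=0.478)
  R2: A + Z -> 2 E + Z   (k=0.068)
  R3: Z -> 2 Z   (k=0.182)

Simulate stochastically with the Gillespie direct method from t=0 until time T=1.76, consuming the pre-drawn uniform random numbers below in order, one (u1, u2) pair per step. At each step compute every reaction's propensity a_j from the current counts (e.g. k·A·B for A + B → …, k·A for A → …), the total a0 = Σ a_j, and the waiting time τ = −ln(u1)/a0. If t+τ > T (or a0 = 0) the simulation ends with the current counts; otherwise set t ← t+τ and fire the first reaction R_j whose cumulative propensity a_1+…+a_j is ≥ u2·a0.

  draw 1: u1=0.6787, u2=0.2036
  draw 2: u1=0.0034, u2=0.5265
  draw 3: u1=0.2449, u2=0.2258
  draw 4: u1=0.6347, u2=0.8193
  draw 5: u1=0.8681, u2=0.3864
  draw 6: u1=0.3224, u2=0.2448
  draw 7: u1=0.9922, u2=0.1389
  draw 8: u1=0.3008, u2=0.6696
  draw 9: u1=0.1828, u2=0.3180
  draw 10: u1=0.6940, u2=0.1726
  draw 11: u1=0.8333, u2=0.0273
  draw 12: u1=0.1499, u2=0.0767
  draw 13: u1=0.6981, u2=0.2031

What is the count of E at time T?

t=0.000: A=7 E=5 Z=8
Draw 1: a1=2.390, a2=3.808, a3=1.456, a0=7.654; τ=−ln(0.6787)/7.654=0.051 → t=0.051; u2·a0=0.2036·7.654=1.558 ≤ a1=2.390 → R1 fires; A=7 E=4 Z=9
Draw 2: a1=1.912, a2=4.284, a3=1.638, a0=7.834; τ=−ln(0.0034)/7.834=0.726 → t=0.776; u2·a0=0.5265·7.834=4.125; a1=1.912 < 4.125 ≤ a1+a2=6.196 → R2 fires; A=6 E=6 Z=9
Draw 3: a1=2.868, a2=3.672, a3=1.638, a0=8.178; τ=−ln(0.2449)/8.178=0.172 → t=0.948; u2·a0=0.2258·8.178=1.847 ≤ a1=2.868 → R1 fires; A=6 E=5 Z=10
Draw 4: a1=2.390, a2=4.080, a3=1.820, a0=8.290; τ=−ln(0.6347)/8.290=0.055 → t=1.003; u2·a0=0.8193·8.290=6.792; a1+a2=6.470 < 6.792 ≤ a1+…+a3=8.290 → R3 fires; A=6 E=5 Z=11
Draw 5: a1=2.390, a2=4.488, a3=2.002, a0=8.880; τ=−ln(0.8681)/8.880=0.016 → t=1.019; u2·a0=0.3864·8.880=3.431; a1=2.390 < 3.431 ≤ a1+a2=6.878 → R2 fires; A=5 E=7 Z=11
Draw 6: a1=3.346, a2=3.740, a3=2.002, a0=9.088; τ=−ln(0.3224)/9.088=0.125 → t=1.144; u2·a0=0.2448·9.088=2.225 ≤ a1=3.346 → R1 fires; A=5 E=6 Z=12
Draw 7: a1=2.868, a2=4.080, a3=2.184, a0=9.132; τ=−ln(0.9922)/9.132=0.001 → t=1.144; u2·a0=0.1389·9.132=1.268 ≤ a1=2.868 → R1 fires; A=5 E=5 Z=13
Draw 8: a1=2.390, a2=4.420, a3=2.366, a0=9.176; τ=−ln(0.3008)/9.176=0.131 → t=1.275; u2·a0=0.6696·9.176=6.144; a1=2.390 < 6.144 ≤ a1+a2=6.810 → R2 fires; A=4 E=7 Z=13
Draw 9: a1=3.346, a2=3.536, a3=2.366, a0=9.248; τ=−ln(0.1828)/9.248=0.184 → t=1.459; u2·a0=0.3180·9.248=2.941 ≤ a1=3.346 → R1 fires; A=4 E=6 Z=14
Draw 10: a1=2.868, a2=3.808, a3=2.548, a0=9.224; τ=−ln(0.6940)/9.224=0.040 → t=1.499; u2·a0=0.1726·9.224=1.592 ≤ a1=2.868 → R1 fires; A=4 E=5 Z=15
Draw 11: a1=2.390, a2=4.080, a3=2.730, a0=9.200; τ=−ln(0.8333)/9.200=0.020 → t=1.519; u2·a0=0.0273·9.200=0.251 ≤ a1=2.390 → R1 fires; A=4 E=4 Z=16
Draw 12: a1=1.912, a2=4.352, a3=2.912, a0=9.176; τ=−ln(0.1499)/9.176=0.207 → t=1.725; u2·a0=0.0767·9.176=0.704 ≤ a1=1.912 → R1 fires; A=4 E=3 Z=17
Draw 13: a1=1.434, a2=4.624, a3=3.094, a0=9.152; τ=−ln(0.6981)/9.152=0.039 → t=1.765 > T=1.76: stop.
Read off E at T=1.76: 3

E at T = 3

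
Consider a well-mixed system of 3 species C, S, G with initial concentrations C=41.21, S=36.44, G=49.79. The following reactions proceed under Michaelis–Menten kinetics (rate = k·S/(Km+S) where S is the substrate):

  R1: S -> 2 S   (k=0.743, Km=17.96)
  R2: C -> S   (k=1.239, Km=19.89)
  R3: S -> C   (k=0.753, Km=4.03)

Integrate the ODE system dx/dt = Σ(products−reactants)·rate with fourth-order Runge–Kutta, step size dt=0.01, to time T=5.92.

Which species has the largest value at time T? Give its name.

Dominant species at T: G

RK4 with dt=0.01: 592 steps to T=5.92. Trajectory (selected grid times):
t=0.00: C=41.21 S=36.44 G=49.79
t=0.66: C=41.11 S=36.87 G=49.79
t=1.32: C=41.00 S=37.31 G=49.79
t=1.97: C=40.90 S=37.73 G=49.79
t=2.63: C=40.80 S=38.17 G=49.79
t=3.29: C=40.70 S=38.60 G=49.79
t=3.95: C=40.60 S=39.03 G=49.79
t=4.60: C=40.51 S=39.46 G=49.79
t=5.26: C=40.41 S=39.90 G=49.79
t=5.92: C=40.31 S=40.33 G=49.79
At T=5.92: C=40.31 S=40.33 G=49.79; the largest is G.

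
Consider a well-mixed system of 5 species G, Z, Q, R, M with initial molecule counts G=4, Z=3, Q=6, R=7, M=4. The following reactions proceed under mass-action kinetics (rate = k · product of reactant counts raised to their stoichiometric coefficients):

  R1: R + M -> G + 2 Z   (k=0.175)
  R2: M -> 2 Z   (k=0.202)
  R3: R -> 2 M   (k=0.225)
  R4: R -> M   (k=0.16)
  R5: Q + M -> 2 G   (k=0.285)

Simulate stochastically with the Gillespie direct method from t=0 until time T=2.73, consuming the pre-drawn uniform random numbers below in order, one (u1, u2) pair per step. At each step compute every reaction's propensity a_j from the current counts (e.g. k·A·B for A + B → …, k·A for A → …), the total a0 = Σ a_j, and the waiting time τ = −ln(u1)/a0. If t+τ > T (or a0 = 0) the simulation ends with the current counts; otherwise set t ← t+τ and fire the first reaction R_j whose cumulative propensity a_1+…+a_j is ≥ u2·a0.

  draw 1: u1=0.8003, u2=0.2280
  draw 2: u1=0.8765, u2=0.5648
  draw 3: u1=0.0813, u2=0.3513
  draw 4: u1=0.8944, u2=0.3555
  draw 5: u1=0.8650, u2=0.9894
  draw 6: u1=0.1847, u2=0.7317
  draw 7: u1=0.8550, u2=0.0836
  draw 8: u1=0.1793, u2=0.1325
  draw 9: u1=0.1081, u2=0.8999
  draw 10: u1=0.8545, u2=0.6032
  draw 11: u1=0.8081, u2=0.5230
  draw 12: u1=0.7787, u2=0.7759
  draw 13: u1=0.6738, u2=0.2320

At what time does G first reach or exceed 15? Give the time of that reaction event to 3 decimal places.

t=0.000: G=4 Z=3 Q=6 R=7 M=4
Draw 1: a1=4.900, a2=0.808, a3=1.575, a4=1.120, a5=6.840, a0=15.243; τ=−ln(0.8003)/15.243=0.015 → t=0.015; u2·a0=0.2280·15.243=3.475 ≤ a1=4.900 → R1 fires; G=5 Z=5 Q=6 R=6 M=3
Draw 2: a1=3.150, a2=0.606, a3=1.350, a4=0.960, a5=5.130, a0=11.196; τ=−ln(0.8765)/11.196=0.012 → t=0.026; u2·a0=0.5648·11.196=6.324; a1+…+a4=6.066 < 6.324 ≤ a1+…+a5=11.196 → R5 fires; G=7 Z=5 Q=5 R=6 M=2
Draw 3: a1=2.100, a2=0.404, a3=1.350, a4=0.960, a5=2.850, a0=7.664; τ=−ln(0.0813)/7.664=0.327 → t=0.354; u2·a0=0.3513·7.664=2.692; a1+a2=2.504 < 2.692 ≤ a1+…+a3=3.854 → R3 fires; G=7 Z=5 Q=5 R=5 M=4
Draw 4: a1=3.500, a2=0.808, a3=1.125, a4=0.800, a5=5.700, a0=11.933; τ=−ln(0.8944)/11.933=0.009 → t=0.363; u2·a0=0.3555·11.933=4.242; a1=3.500 < 4.242 ≤ a1+a2=4.308 → R2 fires; G=7 Z=7 Q=5 R=5 M=3
Draw 5: a1=2.625, a2=0.606, a3=1.125, a4=0.800, a5=4.275, a0=9.431; τ=−ln(0.8650)/9.431=0.015 → t=0.379; u2·a0=0.9894·9.431=9.331; a1+…+a4=5.156 < 9.331 ≤ a1+…+a5=9.431 → R5 fires; G=9 Z=7 Q=4 R=5 M=2
Draw 6: a1=1.750, a2=0.404, a3=1.125, a4=0.800, a5=2.280, a0=6.359; τ=−ln(0.1847)/6.359=0.266 → t=0.644; u2·a0=0.7317·6.359=4.653; a1+…+a4=4.079 < 4.653 ≤ a1+…+a5=6.359 → R5 fires; G=11 Z=7 Q=3 R=5 M=1
Draw 7: a1=0.875, a2=0.202, a3=1.125, a4=0.800, a5=0.855, a0=3.857; τ=−ln(0.8550)/3.857=0.041 → t=0.685; u2·a0=0.0836·3.857=0.322 ≤ a1=0.875 → R1 fires; G=12 Z=9 Q=3 R=4 M=0
Draw 8: a1=0.000, a2=0.000, a3=0.900, a4=0.640, a5=0.000, a0=1.540; τ=−ln(0.1793)/1.540=1.116 → t=1.801; u2·a0=0.1325·1.540=0.204; a1+a2=0.000 < 0.204 ≤ a1+…+a3=0.900 → R3 fires; G=12 Z=9 Q=3 R=3 M=2
Draw 9: a1=1.050, a2=0.404, a3=0.675, a4=0.480, a5=1.710, a0=4.319; τ=−ln(0.1081)/4.319=0.515 → t=2.316; u2·a0=0.8999·4.319=3.887; a1+…+a4=2.609 < 3.887 ≤ a1+…+a5=4.319 → R5 fires; G=14 Z=9 Q=2 R=3 M=1
Draw 10: a1=0.525, a2=0.202, a3=0.675, a4=0.480, a5=0.570, a0=2.452; τ=−ln(0.8545)/2.452=0.064 → t=2.380; u2·a0=0.6032·2.452=1.479; a1+…+a3=1.402 < 1.479 ≤ a1+…+a4=1.882 → R4 fires; G=14 Z=9 Q=2 R=2 M=2
Draw 11: a1=0.700, a2=0.404, a3=0.450, a4=0.320, a5=1.140, a0=3.014; τ=−ln(0.8081)/3.014=0.071 → t=2.451; u2·a0=0.5230·3.014=1.576; a1+…+a3=1.554 < 1.576 ≤ a1+…+a4=1.874 → R4 fires; G=14 Z=9 Q=2 R=1 M=3
Draw 12: a1=0.525, a2=0.606, a3=0.225, a4=0.160, a5=1.710, a0=3.226; τ=−ln(0.7787)/3.226=0.078 → t=2.528; u2·a0=0.7759·3.226=2.503; a1+…+a4=1.516 < 2.503 ≤ a1+…+a5=3.226 → R5 fires; G=16 Z=9 Q=1 R=1 M=2
Draw 13: a1=0.350, a2=0.404, a3=0.225, a4=0.160, a5=0.570, a0=1.709; τ=−ln(0.6738)/1.709=0.231 → t=2.759 > T=2.73: stop.
G first becomes ≥ 15 when it reaches 16 at the event at t=2.528.

Threshold first reached at t = 2.528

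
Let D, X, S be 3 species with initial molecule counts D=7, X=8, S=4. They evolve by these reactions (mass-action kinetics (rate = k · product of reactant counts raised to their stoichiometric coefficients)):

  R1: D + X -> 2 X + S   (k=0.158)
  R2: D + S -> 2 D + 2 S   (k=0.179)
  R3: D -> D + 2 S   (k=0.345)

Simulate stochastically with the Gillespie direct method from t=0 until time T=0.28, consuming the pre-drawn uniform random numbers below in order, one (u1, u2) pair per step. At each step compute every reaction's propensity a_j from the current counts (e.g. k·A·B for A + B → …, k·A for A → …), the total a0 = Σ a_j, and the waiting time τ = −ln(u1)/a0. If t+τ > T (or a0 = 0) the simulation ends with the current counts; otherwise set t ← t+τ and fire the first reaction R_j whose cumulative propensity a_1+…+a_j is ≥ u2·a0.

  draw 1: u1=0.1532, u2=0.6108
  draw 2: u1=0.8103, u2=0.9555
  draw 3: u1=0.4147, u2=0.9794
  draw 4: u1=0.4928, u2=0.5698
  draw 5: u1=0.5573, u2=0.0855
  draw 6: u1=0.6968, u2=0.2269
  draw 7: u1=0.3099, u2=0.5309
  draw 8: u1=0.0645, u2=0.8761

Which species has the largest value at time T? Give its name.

Dominant species at T: S

t=0.000: D=7 X=8 S=4
Draw 1: a1=8.848, a2=5.012, a3=2.415, a0=16.275; τ=−ln(0.1532)/16.275=0.115 → t=0.115; u2·a0=0.6108·16.275=9.941; a1=8.848 < 9.941 ≤ a1+a2=13.860 → R2 fires; D=8 X=8 S=5
Draw 2: a1=10.112, a2=7.160, a3=2.760, a0=20.032; τ=−ln(0.8103)/20.032=0.011 → t=0.126; u2·a0=0.9555·20.032=19.141; a1+a2=17.272 < 19.141 ≤ a1+…+a3=20.032 → R3 fires; D=8 X=8 S=7
Draw 3: a1=10.112, a2=10.024, a3=2.760, a0=22.896; τ=−ln(0.4147)/22.896=0.038 → t=0.164; u2·a0=0.9794·22.896=22.424; a1+a2=20.136 < 22.424 ≤ a1+…+a3=22.896 → R3 fires; D=8 X=8 S=9
Draw 4: a1=10.112, a2=12.888, a3=2.760, a0=25.760; τ=−ln(0.4928)/25.760=0.027 → t=0.192; u2·a0=0.5698·25.760=14.678; a1=10.112 < 14.678 ≤ a1+a2=23.000 → R2 fires; D=9 X=8 S=10
Draw 5: a1=11.376, a2=16.110, a3=3.105, a0=30.591; τ=−ln(0.5573)/30.591=0.019 → t=0.211; u2·a0=0.0855·30.591=2.616 ≤ a1=11.376 → R1 fires; D=8 X=9 S=11
Draw 6: a1=11.376, a2=15.752, a3=2.760, a0=29.888; τ=−ln(0.6968)/29.888=0.012 → t=0.223; u2·a0=0.2269·29.888=6.782 ≤ a1=11.376 → R1 fires; D=7 X=10 S=12
Draw 7: a1=11.060, a2=15.036, a3=2.415, a0=28.511; τ=−ln(0.3099)/28.511=0.041 → t=0.264; u2·a0=0.5309·28.511=15.136; a1=11.060 < 15.136 ≤ a1+a2=26.096 → R2 fires; D=8 X=10 S=13
Draw 8: a1=12.640, a2=18.616, a3=2.760, a0=34.016; τ=−ln(0.0645)/34.016=0.081 → t=0.345 > T=0.28: stop.
At T=0.28: D=8 X=10 S=13; the largest is S.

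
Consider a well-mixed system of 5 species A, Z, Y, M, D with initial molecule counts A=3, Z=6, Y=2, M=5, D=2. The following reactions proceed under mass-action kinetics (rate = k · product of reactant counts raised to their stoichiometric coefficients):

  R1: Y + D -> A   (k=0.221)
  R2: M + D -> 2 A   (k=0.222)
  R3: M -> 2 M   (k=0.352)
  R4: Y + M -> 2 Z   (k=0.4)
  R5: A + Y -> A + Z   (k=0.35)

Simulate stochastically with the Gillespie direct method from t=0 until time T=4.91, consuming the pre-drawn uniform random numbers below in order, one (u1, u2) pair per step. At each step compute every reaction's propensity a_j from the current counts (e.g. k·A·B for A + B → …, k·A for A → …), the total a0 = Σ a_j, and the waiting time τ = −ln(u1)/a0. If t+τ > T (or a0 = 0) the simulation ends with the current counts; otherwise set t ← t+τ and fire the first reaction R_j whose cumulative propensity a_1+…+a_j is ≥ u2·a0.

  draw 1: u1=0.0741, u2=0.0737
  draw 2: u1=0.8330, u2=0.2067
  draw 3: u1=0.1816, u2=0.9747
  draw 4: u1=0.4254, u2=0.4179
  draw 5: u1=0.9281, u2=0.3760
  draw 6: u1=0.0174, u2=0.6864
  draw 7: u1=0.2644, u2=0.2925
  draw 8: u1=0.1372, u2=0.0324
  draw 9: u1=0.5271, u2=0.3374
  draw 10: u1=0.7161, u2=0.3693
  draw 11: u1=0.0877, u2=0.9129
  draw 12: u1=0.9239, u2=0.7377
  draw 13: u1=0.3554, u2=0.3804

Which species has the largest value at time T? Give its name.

Dominant species at T: M

t=0.000: A=3 Z=6 Y=2 M=5 D=2
Draw 1: a1=0.884, a2=2.220, a3=1.760, a4=4.000, a5=2.100, a0=10.964; τ=−ln(0.0741)/10.964=0.237 → t=0.237; u2·a0=0.0737·10.964=0.808 ≤ a1=0.884 → R1 fires; A=4 Z=6 Y=1 M=5 D=1
Draw 2: a1=0.221, a2=1.110, a3=1.760, a4=2.000, a5=1.400, a0=6.491; τ=−ln(0.8330)/6.491=0.028 → t=0.266; u2·a0=0.2067·6.491=1.342; a1+a2=1.331 < 1.342 ≤ a1+…+a3=3.091 → R3 fires; A=4 Z=6 Y=1 M=6 D=1
Draw 3: a1=0.221, a2=1.332, a3=2.112, a4=2.400, a5=1.400, a0=7.465; τ=−ln(0.1816)/7.465=0.229 → t=0.494; u2·a0=0.9747·7.465=7.276; a1+…+a4=6.065 < 7.276 ≤ a1+…+a5=7.465 → R5 fires; A=4 Z=7 Y=0 M=6 D=1
Draw 4: a1=0.000, a2=1.332, a3=2.112, a4=0.000, a5=0.000, a0=3.444; τ=−ln(0.4254)/3.444=0.248 → t=0.742; u2·a0=0.4179·3.444=1.439; a1+a2=1.332 < 1.439 ≤ a1+…+a3=3.444 → R3 fires; A=4 Z=7 Y=0 M=7 D=1
Draw 5: a1=0.000, a2=1.554, a3=2.464, a4=0.000, a5=0.000, a0=4.018; τ=−ln(0.9281)/4.018=0.019 → t=0.761; u2·a0=0.3760·4.018=1.511; a1=0.000 < 1.511 ≤ a1+a2=1.554 → R2 fires; A=6 Z=7 Y=0 M=6 D=0
Draw 6: a1=0.000, a2=0.000, a3=2.112, a4=0.000, a5=0.000, a0=2.112; τ=−ln(0.0174)/2.112=1.918 → t=2.679; u2·a0=0.6864·2.112=1.450; a1+a2=0.000 < 1.450 ≤ a1+…+a3=2.112 → R3 fires; A=6 Z=7 Y=0 M=7 D=0
Draw 7: a1=0.000, a2=0.000, a3=2.464, a4=0.000, a5=0.000, a0=2.464; τ=−ln(0.2644)/2.464=0.540 → t=3.219; u2·a0=0.2925·2.464=0.721; a1+a2=0.000 < 0.721 ≤ a1+…+a3=2.464 → R3 fires; A=6 Z=7 Y=0 M=8 D=0
Draw 8: a1=0.000, a2=0.000, a3=2.816, a4=0.000, a5=0.000, a0=2.816; τ=−ln(0.1372)/2.816=0.705 → t=3.924; u2·a0=0.0324·2.816=0.091; a1+a2=0.000 < 0.091 ≤ a1+…+a3=2.816 → R3 fires; A=6 Z=7 Y=0 M=9 D=0
Draw 9: a1=0.000, a2=0.000, a3=3.168, a4=0.000, a5=0.000, a0=3.168; τ=−ln(0.5271)/3.168=0.202 → t=4.126; u2·a0=0.3374·3.168=1.069; a1+a2=0.000 < 1.069 ≤ a1+…+a3=3.168 → R3 fires; A=6 Z=7 Y=0 M=10 D=0
Draw 10: a1=0.000, a2=0.000, a3=3.520, a4=0.000, a5=0.000, a0=3.520; τ=−ln(0.7161)/3.520=0.095 → t=4.221; u2·a0=0.3693·3.520=1.300; a1+a2=0.000 < 1.300 ≤ a1+…+a3=3.520 → R3 fires; A=6 Z=7 Y=0 M=11 D=0
Draw 11: a1=0.000, a2=0.000, a3=3.872, a4=0.000, a5=0.000, a0=3.872; τ=−ln(0.0877)/3.872=0.629 → t=4.850; u2·a0=0.9129·3.872=3.535; a1+a2=0.000 < 3.535 ≤ a1+…+a3=3.872 → R3 fires; A=6 Z=7 Y=0 M=12 D=0
Draw 12: a1=0.000, a2=0.000, a3=4.224, a4=0.000, a5=0.000, a0=4.224; τ=−ln(0.9239)/4.224=0.019 → t=4.869; u2·a0=0.7377·4.224=3.116; a1+a2=0.000 < 3.116 ≤ a1+…+a3=4.224 → R3 fires; A=6 Z=7 Y=0 M=13 D=0
Draw 13: a1=0.000, a2=0.000, a3=4.576, a4=0.000, a5=0.000, a0=4.576; τ=−ln(0.3554)/4.576=0.226 → t=5.095 > T=4.91: stop.
At T=4.91: A=6 Z=7 Y=0 M=13 D=0; the largest is M.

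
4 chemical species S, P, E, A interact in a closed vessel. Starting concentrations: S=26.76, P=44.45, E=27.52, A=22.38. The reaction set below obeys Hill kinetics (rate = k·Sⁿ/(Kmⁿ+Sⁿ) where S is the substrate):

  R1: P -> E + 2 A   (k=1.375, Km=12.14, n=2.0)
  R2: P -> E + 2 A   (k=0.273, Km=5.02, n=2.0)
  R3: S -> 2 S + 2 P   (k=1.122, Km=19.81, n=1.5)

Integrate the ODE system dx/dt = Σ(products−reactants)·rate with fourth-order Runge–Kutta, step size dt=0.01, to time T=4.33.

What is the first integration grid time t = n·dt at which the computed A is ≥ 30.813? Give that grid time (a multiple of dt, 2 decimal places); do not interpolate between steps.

RK4 with dt=0.01: 433 steps to T=4.33. Trajectory (selected grid times):
t=0.00: S=26.76 P=44.45 E=27.52 A=22.38
t=0.48: S=27.09 P=44.37 E=28.26 A=23.87
t=0.96: S=27.42 P=44.29 E=29.01 A=25.35
t=1.44: S=27.76 P=44.22 E=29.75 A=26.84
t=1.92: S=28.09 P=44.15 E=30.49 A=28.33
t=2.41: S=28.44 P=44.08 E=31.25 A=29.84
t=2.72: S=28.66 P=44.04 E=31.73 A=30.80
t=2.73: S=28.67 P=44.04 E=31.75 A=30.83
t=2.89: S=28.78 P=44.02 E=31.99 A=31.33
t=3.37: S=29.13 P=43.97 E=32.74 A=32.81
t=3.85: S=29.47 P=43.92 E=33.48 A=34.30
t=4.33: S=29.82 P=43.87 E=34.22 A=35.78
A(2.72)=30.802 < 30.813 but A(2.73)=30.833 ≥ 30.813, so the first grid time is t=2.73.

Threshold first reached at t = 2.73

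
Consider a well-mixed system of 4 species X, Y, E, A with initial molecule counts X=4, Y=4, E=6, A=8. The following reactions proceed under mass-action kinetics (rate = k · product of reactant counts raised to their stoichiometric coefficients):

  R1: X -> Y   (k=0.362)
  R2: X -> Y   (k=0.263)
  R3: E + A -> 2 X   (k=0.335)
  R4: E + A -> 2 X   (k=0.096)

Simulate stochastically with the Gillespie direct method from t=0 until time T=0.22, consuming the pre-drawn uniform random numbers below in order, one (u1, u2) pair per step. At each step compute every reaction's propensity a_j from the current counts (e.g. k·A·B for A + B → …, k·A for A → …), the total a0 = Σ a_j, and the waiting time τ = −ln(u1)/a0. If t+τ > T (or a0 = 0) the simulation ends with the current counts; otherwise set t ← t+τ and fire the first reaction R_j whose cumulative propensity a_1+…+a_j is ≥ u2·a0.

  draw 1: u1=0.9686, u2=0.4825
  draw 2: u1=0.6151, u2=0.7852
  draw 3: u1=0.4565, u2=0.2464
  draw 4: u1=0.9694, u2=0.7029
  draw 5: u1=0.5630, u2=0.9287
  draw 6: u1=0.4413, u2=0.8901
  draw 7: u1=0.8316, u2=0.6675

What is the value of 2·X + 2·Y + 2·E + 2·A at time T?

Check how each reaction changes W = 2·X + 2·Y + 2·E + 2·A (weight of products minus weight of reactants):
R1: X -> Y: (2·1) − (2·1) = 2 − 2 = 0
R2: X -> Y: (2·1) − (2·1) = 2 − 2 = 0
R3: E + A -> 2 X: (2·2) − (2·1 + 2·1) = 4 − 4 = 0
R4: E + A -> 2 X: (2·2) − (2·1 + 2·1) = 4 − 4 = 0
Every reaction leaves W unchanged, so W is conserved and no simulation is needed: W(T) = W(0) = 2·4 + 2·4 + 2·6 + 2·8 = 44

Value at T = 44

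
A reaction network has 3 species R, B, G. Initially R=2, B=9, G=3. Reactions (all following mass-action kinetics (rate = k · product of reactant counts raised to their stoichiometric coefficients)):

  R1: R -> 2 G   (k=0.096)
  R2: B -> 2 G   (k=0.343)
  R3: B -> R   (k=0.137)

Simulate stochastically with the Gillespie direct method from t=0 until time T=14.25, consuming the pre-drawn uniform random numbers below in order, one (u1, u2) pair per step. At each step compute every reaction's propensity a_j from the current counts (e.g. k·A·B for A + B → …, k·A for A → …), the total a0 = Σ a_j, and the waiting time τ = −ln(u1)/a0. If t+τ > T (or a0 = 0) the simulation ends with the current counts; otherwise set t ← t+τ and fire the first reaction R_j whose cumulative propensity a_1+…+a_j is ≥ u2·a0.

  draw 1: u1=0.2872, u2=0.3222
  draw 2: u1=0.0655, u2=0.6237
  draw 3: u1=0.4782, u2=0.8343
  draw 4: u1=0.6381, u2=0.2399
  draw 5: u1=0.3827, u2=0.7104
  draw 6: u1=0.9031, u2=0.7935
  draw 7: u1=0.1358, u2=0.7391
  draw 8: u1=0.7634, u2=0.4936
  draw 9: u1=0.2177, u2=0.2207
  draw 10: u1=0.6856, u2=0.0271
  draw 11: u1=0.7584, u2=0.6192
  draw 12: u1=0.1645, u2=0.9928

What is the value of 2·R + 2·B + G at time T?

Check how each reaction changes W = 2·R + 2·B + G (weight of products minus weight of reactants):
R1: R -> 2 G: (1·2) − (2·1) = 2 − 2 = 0
R2: B -> 2 G: (1·2) − (2·1) = 2 − 2 = 0
R3: B -> R: (2·1) − (2·1) = 2 − 2 = 0
Every reaction leaves W unchanged, so W is conserved and no simulation is needed: W(T) = W(0) = 2·2 + 2·9 + 3 = 25

Value at T = 25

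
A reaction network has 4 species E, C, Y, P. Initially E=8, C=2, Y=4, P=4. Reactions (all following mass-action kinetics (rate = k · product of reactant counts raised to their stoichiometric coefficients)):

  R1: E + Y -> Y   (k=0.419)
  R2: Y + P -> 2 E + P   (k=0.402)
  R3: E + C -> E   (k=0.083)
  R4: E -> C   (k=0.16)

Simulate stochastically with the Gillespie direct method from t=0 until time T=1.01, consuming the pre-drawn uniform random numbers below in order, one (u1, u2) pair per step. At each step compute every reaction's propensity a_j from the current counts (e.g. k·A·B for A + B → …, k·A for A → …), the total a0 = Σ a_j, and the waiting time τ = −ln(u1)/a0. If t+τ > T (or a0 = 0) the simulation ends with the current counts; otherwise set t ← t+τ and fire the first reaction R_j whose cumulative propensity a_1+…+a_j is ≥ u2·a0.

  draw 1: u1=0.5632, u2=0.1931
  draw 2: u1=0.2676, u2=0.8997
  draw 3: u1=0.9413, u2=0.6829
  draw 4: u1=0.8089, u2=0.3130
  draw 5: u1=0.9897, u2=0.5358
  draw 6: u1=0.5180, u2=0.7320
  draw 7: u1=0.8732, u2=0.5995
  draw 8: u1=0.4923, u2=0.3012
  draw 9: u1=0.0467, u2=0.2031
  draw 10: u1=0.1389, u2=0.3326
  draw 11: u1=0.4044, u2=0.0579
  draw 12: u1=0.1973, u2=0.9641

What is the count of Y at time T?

Y at T = 1

t=0.000: E=8 C=2 Y=4 P=4
Draw 1: a1=13.408, a2=6.432, a3=1.328, a4=1.280, a0=22.448; τ=−ln(0.5632)/22.448=0.026 → t=0.026; u2·a0=0.1931·22.448=4.335 ≤ a1=13.408 → R1 fires; E=7 C=2 Y=4 P=4
Draw 2: a1=11.732, a2=6.432, a3=1.162, a4=1.120, a0=20.446; τ=−ln(0.2676)/20.446=0.064 → t=0.090; u2·a0=0.8997·20.446=18.395; a1+a2=18.164 < 18.395 ≤ a1+…+a3=19.326 → R3 fires; E=7 C=1 Y=4 P=4
Draw 3: a1=11.732, a2=6.432, a3=0.581, a4=1.120, a0=19.865; τ=−ln(0.9413)/19.865=0.003 → t=0.093; u2·a0=0.6829·19.865=13.566; a1=11.732 < 13.566 ≤ a1+a2=18.164 → R2 fires; E=9 C=1 Y=3 P=4
Draw 4: a1=11.313, a2=4.824, a3=0.747, a4=1.440, a0=18.324; τ=−ln(0.8089)/18.324=0.012 → t=0.105; u2·a0=0.3130·18.324=5.735 ≤ a1=11.313 → R1 fires; E=8 C=1 Y=3 P=4
Draw 5: a1=10.056, a2=4.824, a3=0.664, a4=1.280, a0=16.824; τ=−ln(0.9897)/16.824=0.001 → t=0.105; u2·a0=0.5358·16.824=9.014 ≤ a1=10.056 → R1 fires; E=7 C=1 Y=3 P=4
Draw 6: a1=8.799, a2=4.824, a3=0.581, a4=1.120, a0=15.324; τ=−ln(0.5180)/15.324=0.043 → t=0.148; u2·a0=0.7320·15.324=11.217; a1=8.799 < 11.217 ≤ a1+a2=13.623 → R2 fires; E=9 C=1 Y=2 P=4
Draw 7: a1=7.542, a2=3.216, a3=0.747, a4=1.440, a0=12.945; τ=−ln(0.8732)/12.945=0.010 → t=0.159; u2·a0=0.5995·12.945=7.761; a1=7.542 < 7.761 ≤ a1+a2=10.758 → R2 fires; E=11 C=1 Y=1 P=4
Draw 8: a1=4.609, a2=1.608, a3=0.913, a4=1.760, a0=8.890; τ=−ln(0.4923)/8.890=0.080 → t=0.238; u2·a0=0.3012·8.890=2.678 ≤ a1=4.609 → R1 fires; E=10 C=1 Y=1 P=4
Draw 9: a1=4.190, a2=1.608, a3=0.830, a4=1.600, a0=8.228; τ=−ln(0.0467)/8.228=0.372 → t=0.611; u2·a0=0.2031·8.228=1.671 ≤ a1=4.190 → R1 fires; E=9 C=1 Y=1 P=4
Draw 10: a1=3.771, a2=1.608, a3=0.747, a4=1.440, a0=7.566; τ=−ln(0.1389)/7.566=0.261 → t=0.872; u2·a0=0.3326·7.566=2.516 ≤ a1=3.771 → R1 fires; E=8 C=1 Y=1 P=4
Draw 11: a1=3.352, a2=1.608, a3=0.664, a4=1.280, a0=6.904; τ=−ln(0.4044)/6.904=0.131 → t=1.003; u2·a0=0.0579·6.904=0.400 ≤ a1=3.352 → R1 fires; E=7 C=1 Y=1 P=4
Draw 12: a1=2.933, a2=1.608, a3=0.581, a4=1.120, a0=6.242; τ=−ln(0.1973)/6.242=0.260 → t=1.263 > T=1.01: stop.
Read off Y at T=1.01: 1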